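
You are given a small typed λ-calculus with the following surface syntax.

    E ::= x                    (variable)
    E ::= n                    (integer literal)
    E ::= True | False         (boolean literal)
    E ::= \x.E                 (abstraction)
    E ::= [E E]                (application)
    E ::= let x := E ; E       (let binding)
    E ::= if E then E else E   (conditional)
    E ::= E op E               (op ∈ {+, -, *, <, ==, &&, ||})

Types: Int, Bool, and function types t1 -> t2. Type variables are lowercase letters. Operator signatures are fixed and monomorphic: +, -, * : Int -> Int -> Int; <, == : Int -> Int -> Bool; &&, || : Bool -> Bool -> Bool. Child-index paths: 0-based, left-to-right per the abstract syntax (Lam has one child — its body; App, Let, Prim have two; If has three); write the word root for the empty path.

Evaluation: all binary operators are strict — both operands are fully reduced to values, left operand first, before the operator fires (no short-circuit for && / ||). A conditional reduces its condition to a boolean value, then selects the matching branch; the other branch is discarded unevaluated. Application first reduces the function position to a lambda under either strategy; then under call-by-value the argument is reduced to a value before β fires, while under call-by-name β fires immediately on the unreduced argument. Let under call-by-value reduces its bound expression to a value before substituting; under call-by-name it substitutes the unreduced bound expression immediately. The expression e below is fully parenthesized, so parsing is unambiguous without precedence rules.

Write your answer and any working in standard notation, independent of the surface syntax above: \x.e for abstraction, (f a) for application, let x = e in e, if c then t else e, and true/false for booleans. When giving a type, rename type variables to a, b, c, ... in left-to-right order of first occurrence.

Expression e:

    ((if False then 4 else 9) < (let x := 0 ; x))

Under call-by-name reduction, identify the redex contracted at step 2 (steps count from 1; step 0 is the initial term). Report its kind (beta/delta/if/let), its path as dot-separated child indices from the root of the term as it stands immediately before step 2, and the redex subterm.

Answer: let at 1 : (let x = 0 in x)

Working:
step 0: ((if false then 4 else 9) < (let x = 0 in x))
step 1: [if@0] (9 < (let x = 0 in x))
step 2: [let@1] (9 < 0)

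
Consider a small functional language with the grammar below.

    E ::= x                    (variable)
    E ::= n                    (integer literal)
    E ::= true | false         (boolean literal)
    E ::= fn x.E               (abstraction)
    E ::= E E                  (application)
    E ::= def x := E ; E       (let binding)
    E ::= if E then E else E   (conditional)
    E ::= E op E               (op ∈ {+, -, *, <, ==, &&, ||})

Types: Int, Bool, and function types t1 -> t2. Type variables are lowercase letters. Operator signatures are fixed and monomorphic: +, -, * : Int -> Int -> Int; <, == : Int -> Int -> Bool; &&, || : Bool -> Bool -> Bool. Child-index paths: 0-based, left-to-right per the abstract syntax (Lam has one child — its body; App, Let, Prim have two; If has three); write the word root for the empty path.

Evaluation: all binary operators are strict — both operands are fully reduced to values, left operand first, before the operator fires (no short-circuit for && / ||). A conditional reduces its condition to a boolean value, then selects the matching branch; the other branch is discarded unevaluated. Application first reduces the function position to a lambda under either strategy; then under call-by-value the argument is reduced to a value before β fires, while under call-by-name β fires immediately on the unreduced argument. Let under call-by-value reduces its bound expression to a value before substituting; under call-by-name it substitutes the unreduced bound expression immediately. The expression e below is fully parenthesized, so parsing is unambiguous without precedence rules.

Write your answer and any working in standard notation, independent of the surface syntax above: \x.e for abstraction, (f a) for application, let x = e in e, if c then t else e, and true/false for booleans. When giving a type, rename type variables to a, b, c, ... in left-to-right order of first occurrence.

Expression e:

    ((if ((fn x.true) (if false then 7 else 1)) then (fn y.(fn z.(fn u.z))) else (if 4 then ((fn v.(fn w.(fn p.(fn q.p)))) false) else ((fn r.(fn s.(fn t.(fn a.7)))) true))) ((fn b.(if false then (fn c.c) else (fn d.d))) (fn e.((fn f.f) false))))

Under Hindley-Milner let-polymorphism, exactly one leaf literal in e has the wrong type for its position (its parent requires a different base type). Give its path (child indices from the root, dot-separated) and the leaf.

Working:
\x._ : a -> Bool
  unify Bool ~ Bool
  unify Int ~ Int
  unify a -> Bool ~ Int -> b
  unify a ~ Int
  unify Bool ~ b
_ _ : Bool
  unify Bool ~ Bool
z : d
\u._ : e -> d
\z._ : d -> e -> d
\y._ : c -> d -> e -> d
  unify Int ~ Bool
  FAIL: mismatch Int ~ Bool

Answer: 0.2.0 : 4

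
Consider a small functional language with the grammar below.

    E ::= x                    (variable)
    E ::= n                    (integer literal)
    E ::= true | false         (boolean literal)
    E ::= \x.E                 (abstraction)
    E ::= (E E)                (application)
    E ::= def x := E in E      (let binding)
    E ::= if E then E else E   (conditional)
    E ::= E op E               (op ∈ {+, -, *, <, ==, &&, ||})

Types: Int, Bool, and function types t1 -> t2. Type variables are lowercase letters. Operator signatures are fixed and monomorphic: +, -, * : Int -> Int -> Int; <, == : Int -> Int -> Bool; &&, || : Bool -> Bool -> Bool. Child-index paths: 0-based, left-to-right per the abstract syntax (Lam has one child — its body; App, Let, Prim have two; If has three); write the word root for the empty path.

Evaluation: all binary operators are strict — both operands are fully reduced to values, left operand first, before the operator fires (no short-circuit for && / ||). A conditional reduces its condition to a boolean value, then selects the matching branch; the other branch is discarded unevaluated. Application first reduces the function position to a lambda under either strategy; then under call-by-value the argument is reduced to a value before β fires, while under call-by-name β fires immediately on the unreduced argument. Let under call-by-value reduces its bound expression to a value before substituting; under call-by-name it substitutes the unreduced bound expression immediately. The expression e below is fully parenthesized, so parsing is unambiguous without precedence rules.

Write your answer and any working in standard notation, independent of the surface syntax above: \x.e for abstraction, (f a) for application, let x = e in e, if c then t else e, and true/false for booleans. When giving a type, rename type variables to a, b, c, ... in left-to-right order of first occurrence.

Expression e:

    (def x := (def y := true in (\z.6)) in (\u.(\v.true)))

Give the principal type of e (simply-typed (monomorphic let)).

Answer: a -> b -> Bool

Working:
let y : Bool
\z._ : a -> Int
let x : a -> Int
\v._ : c -> Bool
\u._ : b -> c -> Bool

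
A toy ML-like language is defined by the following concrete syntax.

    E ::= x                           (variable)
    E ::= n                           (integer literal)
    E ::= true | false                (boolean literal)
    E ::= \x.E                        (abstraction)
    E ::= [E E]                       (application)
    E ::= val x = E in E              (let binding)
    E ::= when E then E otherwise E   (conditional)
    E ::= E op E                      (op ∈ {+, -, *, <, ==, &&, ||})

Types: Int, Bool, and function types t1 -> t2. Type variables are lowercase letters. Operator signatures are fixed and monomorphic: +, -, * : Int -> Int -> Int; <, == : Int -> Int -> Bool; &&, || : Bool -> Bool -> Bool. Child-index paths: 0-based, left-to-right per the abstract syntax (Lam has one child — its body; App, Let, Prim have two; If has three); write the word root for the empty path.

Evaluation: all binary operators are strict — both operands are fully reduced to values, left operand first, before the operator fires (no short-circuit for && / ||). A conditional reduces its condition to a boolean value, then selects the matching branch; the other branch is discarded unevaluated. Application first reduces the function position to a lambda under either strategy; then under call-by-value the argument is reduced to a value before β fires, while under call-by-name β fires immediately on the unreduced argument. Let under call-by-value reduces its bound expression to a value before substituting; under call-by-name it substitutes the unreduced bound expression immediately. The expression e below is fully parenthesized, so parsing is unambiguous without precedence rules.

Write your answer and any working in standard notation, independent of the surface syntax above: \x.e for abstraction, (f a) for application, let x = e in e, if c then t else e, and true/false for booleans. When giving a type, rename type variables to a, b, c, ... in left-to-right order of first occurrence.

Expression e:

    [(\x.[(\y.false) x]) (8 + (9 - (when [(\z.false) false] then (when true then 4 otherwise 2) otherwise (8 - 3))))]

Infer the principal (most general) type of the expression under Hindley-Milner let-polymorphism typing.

Answer: Bool

Derivation:
\y._ : b -> Bool
x : a
  unify b -> Bool ~ a -> c
  unify b ~ a
  unify Bool ~ c
_ _ : Bool
\x._ : a -> Bool
  unify Int ~ Int
  unify Int ~ Int
\z._ : d -> Bool
  unify d -> Bool ~ Bool -> e
  unify d ~ Bool
  unify Bool ~ e
_ _ : Bool
  unify Bool ~ Bool
  unify Bool ~ Bool
  unify Int ~ Int
  unify Int ~ Int
  unify Int ~ Int
  unify Int ~ Int
  unify Int ~ Int
  unify Int ~ Int
  unify a -> Bool ~ Int -> f
  unify a ~ Int
  unify Bool ~ f
_ _ : Bool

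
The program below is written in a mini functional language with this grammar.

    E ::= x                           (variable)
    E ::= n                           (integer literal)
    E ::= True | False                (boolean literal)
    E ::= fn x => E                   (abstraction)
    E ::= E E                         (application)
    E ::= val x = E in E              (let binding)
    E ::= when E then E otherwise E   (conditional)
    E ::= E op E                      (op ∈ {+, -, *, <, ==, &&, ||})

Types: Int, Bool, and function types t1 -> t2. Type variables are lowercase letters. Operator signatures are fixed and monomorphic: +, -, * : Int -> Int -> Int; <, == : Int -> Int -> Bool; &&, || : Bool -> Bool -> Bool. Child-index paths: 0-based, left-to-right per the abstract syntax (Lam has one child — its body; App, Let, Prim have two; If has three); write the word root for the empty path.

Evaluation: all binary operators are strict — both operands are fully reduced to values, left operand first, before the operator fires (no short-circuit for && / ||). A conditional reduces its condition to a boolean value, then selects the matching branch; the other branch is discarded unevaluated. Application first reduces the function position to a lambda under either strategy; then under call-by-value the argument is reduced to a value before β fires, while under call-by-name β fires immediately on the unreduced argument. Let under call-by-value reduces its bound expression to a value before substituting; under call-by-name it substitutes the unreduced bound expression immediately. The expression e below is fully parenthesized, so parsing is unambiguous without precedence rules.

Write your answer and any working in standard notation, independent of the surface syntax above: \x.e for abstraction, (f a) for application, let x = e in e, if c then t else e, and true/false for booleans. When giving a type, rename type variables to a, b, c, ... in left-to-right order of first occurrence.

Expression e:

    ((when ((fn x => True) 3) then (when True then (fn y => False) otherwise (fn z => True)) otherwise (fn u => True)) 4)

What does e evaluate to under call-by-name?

Working:
step 0: ((if ((\x.true) 3) then (if true then (\y.false) else (\z.true)) else (\u.true)) 4)
step 1: [beta@0.0] ((if true then (if true then (\y.false) else (\z.true)) else (\u.true)) 4)
step 2: [if@0] ((if true then (\y.false) else (\z.true)) 4)
step 3: [if@0] ((\y.false) 4)
step 4: [beta@root] false

Answer: false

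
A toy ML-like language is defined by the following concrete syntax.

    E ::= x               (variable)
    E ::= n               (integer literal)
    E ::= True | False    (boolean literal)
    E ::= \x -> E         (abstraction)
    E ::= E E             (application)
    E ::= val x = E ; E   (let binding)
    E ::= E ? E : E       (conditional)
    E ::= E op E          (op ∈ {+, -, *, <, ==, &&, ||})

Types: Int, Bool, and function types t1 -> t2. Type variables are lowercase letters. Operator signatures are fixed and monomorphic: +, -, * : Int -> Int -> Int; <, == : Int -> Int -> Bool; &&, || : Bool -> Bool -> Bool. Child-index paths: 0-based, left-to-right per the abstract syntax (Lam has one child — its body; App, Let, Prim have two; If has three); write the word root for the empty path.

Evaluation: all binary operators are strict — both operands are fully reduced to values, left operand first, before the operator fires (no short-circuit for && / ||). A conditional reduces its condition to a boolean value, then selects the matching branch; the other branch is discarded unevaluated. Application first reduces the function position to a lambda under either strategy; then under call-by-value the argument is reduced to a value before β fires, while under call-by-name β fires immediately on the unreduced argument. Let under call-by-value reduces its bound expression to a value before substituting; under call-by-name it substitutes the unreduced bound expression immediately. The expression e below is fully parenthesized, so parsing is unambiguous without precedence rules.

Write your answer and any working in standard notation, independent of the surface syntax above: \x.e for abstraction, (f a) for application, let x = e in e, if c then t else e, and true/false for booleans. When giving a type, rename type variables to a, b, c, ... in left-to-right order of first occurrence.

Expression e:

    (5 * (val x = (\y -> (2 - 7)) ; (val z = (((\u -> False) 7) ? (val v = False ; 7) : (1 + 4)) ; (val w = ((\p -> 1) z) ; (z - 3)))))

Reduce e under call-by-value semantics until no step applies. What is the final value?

Working:
step 0: (5 * (let x = (\y.(2 - 7)) in (let z = (if ((\u.false) 7) then (let v = false in 7) else (1 + 4)) in (let w = ((\p.1) z) in (z - 3)))))
step 1: [let@1] (5 * (let z = (if ((\u.false) 7) then (let v = false in 7) else (1 + 4)) in (let w = ((\p.1) z) in (z - 3))))
step 2: [beta@1.0.0] (5 * (let z = (if false then (let v = false in 7) else (1 + 4)) in (let w = ((\p.1) z) in (z - 3))))
step 3: [if@1.0] (5 * (let z = (1 + 4) in (let w = ((\p.1) z) in (z - 3))))
step 4: [delta@1.0] (5 * (let z = 5 in (let w = ((\p.1) z) in (z - 3))))
step 5: [let@1] (5 * (let w = ((\p.1) 5) in (5 - 3)))
step 6: [beta@1.0] (5 * (let w = 1 in (5 - 3)))
step 7: [let@1] (5 * (5 - 3))
step 8: [delta@1] (5 * 2)
step 9: [delta@root] 10

Answer: 10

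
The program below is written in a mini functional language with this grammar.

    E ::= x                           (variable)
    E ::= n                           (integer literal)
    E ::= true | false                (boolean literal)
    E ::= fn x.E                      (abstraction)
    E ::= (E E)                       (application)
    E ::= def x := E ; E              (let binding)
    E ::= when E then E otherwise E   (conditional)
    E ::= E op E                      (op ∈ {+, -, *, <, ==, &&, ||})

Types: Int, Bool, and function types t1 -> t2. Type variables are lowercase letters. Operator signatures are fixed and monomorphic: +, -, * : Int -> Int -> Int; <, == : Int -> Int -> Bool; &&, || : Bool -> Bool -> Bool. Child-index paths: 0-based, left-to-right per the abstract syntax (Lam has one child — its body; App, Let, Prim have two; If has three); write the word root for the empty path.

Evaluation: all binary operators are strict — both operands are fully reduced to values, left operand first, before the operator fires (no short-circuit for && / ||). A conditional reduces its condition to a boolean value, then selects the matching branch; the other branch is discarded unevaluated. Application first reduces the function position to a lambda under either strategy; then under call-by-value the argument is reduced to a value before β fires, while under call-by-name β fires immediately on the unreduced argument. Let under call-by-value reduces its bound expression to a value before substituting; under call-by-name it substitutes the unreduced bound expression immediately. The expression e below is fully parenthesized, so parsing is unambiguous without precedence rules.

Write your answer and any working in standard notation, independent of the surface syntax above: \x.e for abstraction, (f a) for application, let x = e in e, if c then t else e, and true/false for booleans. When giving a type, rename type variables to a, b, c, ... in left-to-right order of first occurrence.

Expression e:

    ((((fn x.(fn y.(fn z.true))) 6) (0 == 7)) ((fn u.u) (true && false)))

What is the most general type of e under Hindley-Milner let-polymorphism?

Derivation:
\z._ : c -> Bool
\y._ : b -> c -> Bool
\x._ : a -> b -> c -> Bool
  unify a -> b -> c -> Bool ~ Int -> d
  unify a ~ Int
  unify b -> c -> Bool ~ d
_ _ : b -> c -> Bool
  unify Int ~ Int
  unify Int ~ Int
  unify b -> c -> Bool ~ Bool -> e
  unify b ~ Bool
  unify c -> Bool ~ e
_ _ : c -> Bool
u : f
\u._ : f -> f
  unify Bool ~ Bool
  unify Bool ~ Bool
  unify f -> f ~ Bool -> g
  unify f ~ Bool
  unify Bool ~ g
_ _ : Bool
  unify c -> Bool ~ Bool -> h
  unify c ~ Bool
  unify Bool ~ h
_ _ : Bool

Answer: Bool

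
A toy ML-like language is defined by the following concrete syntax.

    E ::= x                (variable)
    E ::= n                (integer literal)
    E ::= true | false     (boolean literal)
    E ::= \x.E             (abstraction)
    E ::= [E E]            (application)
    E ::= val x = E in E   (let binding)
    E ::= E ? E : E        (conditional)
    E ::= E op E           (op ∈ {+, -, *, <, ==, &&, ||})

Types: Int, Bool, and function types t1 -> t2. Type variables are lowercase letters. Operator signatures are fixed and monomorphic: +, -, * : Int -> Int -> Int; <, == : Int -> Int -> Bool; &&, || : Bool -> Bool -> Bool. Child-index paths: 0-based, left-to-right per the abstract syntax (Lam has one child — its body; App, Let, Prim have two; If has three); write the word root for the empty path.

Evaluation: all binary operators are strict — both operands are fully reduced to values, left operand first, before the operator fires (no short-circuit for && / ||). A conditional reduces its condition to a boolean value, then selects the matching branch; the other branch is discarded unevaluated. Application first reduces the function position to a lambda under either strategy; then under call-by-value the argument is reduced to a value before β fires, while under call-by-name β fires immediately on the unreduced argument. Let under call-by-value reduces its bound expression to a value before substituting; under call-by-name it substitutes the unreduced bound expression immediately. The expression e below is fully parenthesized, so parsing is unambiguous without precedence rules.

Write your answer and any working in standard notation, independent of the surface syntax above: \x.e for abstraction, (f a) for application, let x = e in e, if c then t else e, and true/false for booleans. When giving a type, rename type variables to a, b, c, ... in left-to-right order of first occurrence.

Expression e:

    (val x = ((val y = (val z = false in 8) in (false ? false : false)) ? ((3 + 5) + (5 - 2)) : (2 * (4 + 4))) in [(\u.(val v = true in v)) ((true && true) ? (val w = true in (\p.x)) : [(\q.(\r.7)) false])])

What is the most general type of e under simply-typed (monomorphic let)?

Working:
let z : Bool
let y : Int
  unify Bool ~ Bool
  unify Bool ~ Bool
  unify Bool ~ Bool
  unify Int ~ Int
  unify Int ~ Int
  unify Int ~ Int
  unify Int ~ Int
  unify Int ~ Int
  unify Int ~ Int
  unify Int ~ Int
  unify Int ~ Int
  unify Int ~ Int
  unify Int ~ Int
  unify Int ~ Int
let x : Int
let v : Bool
v : Bool
\u._ : a -> Bool
  unify Bool ~ Bool
  unify Bool ~ Bool
  unify Bool ~ Bool
let w : Bool
x : Int
\p._ : b -> Int
\r._ : d -> Int
\q._ : c -> d -> Int
  unify c -> d -> Int ~ Bool -> e
  unify c ~ Bool
  unify d -> Int ~ e
_ _ : d -> Int
  unify b -> Int ~ d -> Int
  unify b ~ d
  unify Int ~ Int
  unify a -> Bool ~ (d -> Int) -> f
  unify a ~ d -> Int
  unify Bool ~ f
_ _ : Bool

Answer: Bool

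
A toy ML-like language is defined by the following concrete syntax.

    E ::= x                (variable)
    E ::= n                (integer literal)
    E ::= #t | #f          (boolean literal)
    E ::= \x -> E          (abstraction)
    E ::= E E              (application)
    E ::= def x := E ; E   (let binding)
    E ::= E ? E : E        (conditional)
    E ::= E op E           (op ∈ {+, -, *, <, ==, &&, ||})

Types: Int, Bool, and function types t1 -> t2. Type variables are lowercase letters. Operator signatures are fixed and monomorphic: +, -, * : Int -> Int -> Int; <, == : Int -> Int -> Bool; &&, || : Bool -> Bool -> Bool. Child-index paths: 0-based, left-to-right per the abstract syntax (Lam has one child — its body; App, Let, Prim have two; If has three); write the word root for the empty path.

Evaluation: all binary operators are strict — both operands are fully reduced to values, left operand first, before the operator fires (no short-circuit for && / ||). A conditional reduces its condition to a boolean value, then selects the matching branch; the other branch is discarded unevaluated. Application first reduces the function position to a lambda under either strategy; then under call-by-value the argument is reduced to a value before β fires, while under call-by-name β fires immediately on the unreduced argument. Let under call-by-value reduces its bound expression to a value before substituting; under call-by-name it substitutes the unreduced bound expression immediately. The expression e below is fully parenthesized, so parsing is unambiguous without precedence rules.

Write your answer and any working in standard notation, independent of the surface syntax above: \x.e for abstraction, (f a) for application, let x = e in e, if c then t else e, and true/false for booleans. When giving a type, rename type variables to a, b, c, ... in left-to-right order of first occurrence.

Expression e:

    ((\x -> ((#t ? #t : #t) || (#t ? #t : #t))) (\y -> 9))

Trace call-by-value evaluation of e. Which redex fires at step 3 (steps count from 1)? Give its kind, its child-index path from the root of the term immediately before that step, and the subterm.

Answer: if at 1 : (if true then true else true)

Trace:
step 0: ((\x.((if true then true else true) || (if true then true else true))) (\y.9))
step 1: [beta@root] ((if true then true else true) || (if true then true else true))
step 2: [if@0] (true || (if true then true else true))
step 3: [if@1] (true || true)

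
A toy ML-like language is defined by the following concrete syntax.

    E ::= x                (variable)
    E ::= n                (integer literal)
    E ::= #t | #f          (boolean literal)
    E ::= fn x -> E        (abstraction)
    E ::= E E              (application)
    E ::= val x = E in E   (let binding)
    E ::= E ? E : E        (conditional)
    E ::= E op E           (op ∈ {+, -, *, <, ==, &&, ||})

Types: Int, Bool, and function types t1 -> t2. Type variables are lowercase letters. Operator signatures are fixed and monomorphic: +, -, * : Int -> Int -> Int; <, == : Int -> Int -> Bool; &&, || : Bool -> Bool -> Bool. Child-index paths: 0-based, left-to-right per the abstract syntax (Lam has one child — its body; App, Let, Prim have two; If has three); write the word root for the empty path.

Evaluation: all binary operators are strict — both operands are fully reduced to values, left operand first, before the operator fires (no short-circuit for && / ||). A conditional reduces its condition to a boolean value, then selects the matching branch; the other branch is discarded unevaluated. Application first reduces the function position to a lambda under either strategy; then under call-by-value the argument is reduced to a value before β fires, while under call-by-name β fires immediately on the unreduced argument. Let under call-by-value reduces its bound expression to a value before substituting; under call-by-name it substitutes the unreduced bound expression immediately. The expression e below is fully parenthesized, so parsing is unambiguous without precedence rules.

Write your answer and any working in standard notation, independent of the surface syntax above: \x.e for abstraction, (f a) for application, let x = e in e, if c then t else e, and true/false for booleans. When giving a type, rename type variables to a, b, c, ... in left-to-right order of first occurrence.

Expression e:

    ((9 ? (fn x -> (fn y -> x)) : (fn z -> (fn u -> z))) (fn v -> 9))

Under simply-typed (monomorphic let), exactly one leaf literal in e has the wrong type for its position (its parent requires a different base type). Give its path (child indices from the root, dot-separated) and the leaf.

Answer: 0.0 : 9

Derivation:
  unify Int ~ Bool
  FAIL: mismatch Int ~ Bool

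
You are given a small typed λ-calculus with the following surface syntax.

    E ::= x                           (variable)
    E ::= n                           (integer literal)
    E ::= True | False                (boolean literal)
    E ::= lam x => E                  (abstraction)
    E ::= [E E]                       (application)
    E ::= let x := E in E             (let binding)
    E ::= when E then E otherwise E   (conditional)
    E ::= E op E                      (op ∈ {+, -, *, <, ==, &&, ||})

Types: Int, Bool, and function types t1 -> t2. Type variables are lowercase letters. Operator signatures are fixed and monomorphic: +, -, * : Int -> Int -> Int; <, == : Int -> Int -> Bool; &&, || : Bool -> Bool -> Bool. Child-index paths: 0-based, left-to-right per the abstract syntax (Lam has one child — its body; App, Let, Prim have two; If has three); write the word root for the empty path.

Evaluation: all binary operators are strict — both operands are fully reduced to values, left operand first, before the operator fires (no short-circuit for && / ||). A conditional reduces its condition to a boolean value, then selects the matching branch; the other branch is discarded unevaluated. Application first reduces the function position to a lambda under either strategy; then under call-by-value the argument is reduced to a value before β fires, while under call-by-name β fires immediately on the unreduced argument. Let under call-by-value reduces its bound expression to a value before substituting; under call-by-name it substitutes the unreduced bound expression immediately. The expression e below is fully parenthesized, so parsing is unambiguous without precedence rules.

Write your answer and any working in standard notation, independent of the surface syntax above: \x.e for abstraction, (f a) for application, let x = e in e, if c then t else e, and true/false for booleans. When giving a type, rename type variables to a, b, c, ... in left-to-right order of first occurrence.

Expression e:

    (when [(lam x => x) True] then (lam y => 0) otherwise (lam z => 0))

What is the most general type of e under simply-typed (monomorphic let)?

Answer: a -> Int

Trace:
x : a
\x._ : a -> a
  unify a -> a ~ Bool -> b
  unify a ~ Bool
  unify Bool ~ b
_ _ : Bool
  unify Bool ~ Bool
\y._ : c -> Int
\z._ : d -> Int
  unify c -> Int ~ d -> Int
  unify c ~ d
  unify Int ~ Int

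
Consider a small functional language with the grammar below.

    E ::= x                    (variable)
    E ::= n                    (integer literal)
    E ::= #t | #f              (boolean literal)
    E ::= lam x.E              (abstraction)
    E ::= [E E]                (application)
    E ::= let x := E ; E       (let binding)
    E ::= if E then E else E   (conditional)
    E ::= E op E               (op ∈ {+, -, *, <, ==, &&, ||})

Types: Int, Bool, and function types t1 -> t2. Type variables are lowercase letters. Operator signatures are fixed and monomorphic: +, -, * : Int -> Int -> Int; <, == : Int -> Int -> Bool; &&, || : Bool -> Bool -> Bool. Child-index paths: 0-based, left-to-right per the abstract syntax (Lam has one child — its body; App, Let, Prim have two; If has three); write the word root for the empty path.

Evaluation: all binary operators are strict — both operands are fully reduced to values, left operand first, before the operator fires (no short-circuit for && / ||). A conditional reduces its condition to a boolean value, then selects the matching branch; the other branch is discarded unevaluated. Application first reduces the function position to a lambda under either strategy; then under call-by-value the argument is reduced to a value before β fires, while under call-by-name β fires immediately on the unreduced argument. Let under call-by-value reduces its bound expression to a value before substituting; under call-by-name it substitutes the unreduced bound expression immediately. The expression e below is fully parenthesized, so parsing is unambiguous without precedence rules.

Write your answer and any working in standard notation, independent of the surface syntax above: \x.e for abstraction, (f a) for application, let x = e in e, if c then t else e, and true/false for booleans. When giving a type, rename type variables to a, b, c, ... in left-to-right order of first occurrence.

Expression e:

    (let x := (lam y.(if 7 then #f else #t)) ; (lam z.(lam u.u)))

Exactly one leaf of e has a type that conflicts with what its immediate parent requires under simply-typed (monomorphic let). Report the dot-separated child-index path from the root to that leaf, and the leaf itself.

Answer: 0.0.0 : 7

Working:
  unify Int ~ Bool
  FAIL: mismatch Int ~ Bool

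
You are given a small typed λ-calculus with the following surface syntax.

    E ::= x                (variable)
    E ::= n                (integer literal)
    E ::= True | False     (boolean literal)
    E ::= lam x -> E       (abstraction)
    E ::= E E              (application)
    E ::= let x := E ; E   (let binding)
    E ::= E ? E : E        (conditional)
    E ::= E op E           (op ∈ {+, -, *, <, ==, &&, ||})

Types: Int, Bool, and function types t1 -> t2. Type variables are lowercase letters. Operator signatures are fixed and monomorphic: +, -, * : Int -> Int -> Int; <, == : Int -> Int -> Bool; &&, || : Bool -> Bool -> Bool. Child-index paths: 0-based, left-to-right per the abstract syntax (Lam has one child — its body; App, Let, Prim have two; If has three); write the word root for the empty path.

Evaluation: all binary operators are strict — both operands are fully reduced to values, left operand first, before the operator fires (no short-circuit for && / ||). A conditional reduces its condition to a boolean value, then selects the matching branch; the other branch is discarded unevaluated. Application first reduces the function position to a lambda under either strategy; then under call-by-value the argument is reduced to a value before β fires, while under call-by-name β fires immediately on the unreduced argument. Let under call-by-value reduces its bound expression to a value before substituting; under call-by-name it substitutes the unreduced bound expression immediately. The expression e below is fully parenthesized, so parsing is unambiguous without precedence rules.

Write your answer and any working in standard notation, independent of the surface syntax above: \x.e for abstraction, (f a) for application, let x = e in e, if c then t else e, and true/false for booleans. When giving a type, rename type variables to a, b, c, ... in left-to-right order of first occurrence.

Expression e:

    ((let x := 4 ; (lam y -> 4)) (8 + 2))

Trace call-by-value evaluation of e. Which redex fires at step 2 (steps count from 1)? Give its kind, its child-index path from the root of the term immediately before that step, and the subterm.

Answer: delta at 1 : (8 + 2)

Trace:
step 0: ((let x = 4 in (\y.4)) (8 + 2))
step 1: [let@0] ((\y.4) (8 + 2))
step 2: [delta@1] ((\y.4) 10)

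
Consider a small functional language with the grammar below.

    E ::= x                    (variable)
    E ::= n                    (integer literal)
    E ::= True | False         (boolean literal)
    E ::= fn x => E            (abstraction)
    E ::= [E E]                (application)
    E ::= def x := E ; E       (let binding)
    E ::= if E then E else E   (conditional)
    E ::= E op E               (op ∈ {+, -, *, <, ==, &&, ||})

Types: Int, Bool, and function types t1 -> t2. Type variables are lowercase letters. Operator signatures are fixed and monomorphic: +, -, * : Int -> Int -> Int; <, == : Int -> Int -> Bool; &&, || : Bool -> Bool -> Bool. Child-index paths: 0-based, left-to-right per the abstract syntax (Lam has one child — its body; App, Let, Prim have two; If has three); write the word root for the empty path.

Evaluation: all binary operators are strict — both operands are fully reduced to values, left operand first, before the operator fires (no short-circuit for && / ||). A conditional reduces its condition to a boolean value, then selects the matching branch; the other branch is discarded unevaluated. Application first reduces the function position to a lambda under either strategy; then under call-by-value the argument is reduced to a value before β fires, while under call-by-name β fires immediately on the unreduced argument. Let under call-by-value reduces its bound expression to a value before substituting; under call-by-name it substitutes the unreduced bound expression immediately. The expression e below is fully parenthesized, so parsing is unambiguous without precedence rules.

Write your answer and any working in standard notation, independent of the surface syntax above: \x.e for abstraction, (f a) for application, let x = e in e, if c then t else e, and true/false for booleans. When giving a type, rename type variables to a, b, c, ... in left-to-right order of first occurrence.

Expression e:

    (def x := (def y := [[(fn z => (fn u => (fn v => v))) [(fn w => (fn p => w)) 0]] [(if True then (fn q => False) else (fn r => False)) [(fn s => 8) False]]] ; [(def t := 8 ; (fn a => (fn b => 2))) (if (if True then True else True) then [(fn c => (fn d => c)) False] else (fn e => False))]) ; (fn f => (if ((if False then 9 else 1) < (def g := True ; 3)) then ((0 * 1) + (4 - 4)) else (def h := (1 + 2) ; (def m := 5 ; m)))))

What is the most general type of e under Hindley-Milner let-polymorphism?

Answer: a -> Int

Derivation:
v : c
\v._ : c -> c
\u._ : b -> c -> c
\z._ : a -> b -> c -> c
w : d
\p._ : e -> d
\w._ : d -> e -> d
  unify d -> e -> d ~ Int -> f
  unify d ~ Int
  unify e -> Int ~ f
_ _ : e -> Int
  unify a -> b -> c -> c ~ (e -> Int) -> g
  unify a ~ e -> Int
  unify b -> c -> c ~ g
_ _ : b -> c -> c
  unify Bool ~ Bool
\q._ : h -> Bool
\r._ : i -> Bool
  unify h -> Bool ~ i -> Bool
  unify h ~ i
  unify Bool ~ Bool
\s._ : j -> Int
  unify j -> Int ~ Bool -> k
  unify j ~ Bool
  unify Int ~ k
_ _ : Int
  unify i -> Bool ~ Int -> l
  unify i ~ Int
  unify Bool ~ l
_ _ : Bool
  unify b -> c -> c ~ Bool -> m
  unify b ~ Bool
  unify c -> c ~ m
_ _ : c -> c
let y : forall. c -> c
let t : Int
\b._ : o -> Int
\a._ : n -> o -> Int
  unify Bool ~ Bool
  unify Bool ~ Bool
  unify Bool ~ Bool
c : p
\d._ : q -> p
\c._ : p -> q -> p
  unify p -> q -> p ~ Bool -> r
  unify p ~ Bool
  unify q -> Bool ~ r
_ _ : q -> Bool
\e._ : s -> Bool
  unify q -> Bool ~ s -> Bool
  unify q ~ s
  unify Bool ~ Bool
  unify n -> o -> Int ~ (s -> Bool) -> t
  unify n ~ s -> Bool
  unify o -> Int ~ t
_ _ : o -> Int
let x : forall. o -> Int
  unify Bool ~ Bool
  unify Int ~ Int
  unify Int ~ Int
let g : Bool
  unify Int ~ Int
  unify Bool ~ Bool
  unify Int ~ Int
  unify Int ~ Int
  unify Int ~ Int
  unify Int ~ Int
  unify Int ~ Int
  unify Int ~ Int
  unify Int ~ Int
  unify Int ~ Int
let h : Int
let m : Int
m : Int
  unify Int ~ Int
\f._ : u -> Int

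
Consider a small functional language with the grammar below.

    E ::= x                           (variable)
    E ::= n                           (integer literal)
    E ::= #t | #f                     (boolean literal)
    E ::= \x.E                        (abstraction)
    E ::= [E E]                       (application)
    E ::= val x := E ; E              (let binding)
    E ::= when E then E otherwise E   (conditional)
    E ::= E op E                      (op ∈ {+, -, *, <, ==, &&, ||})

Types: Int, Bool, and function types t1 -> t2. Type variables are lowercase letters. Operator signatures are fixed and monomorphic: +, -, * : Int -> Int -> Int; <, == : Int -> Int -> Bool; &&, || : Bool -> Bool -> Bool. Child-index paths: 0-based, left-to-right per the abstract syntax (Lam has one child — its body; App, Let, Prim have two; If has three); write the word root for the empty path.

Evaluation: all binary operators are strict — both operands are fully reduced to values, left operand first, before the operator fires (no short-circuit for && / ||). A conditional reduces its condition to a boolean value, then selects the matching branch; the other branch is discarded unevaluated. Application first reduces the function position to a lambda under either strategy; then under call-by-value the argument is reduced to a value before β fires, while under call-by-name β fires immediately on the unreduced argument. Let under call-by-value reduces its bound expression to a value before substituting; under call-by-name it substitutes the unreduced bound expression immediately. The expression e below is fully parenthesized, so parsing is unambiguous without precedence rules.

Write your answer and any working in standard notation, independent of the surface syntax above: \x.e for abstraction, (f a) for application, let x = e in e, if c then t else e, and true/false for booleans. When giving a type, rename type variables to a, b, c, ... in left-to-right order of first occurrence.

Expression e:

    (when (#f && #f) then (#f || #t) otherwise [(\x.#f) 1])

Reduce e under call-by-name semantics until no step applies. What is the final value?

Answer: false

Trace:
step 0: (if (false && false) then (false || true) else ((\x.false) 1))
step 1: [delta@0] (if false then (false || true) else ((\x.false) 1))
step 2: [if@root] ((\x.false) 1)
step 3: [beta@root] false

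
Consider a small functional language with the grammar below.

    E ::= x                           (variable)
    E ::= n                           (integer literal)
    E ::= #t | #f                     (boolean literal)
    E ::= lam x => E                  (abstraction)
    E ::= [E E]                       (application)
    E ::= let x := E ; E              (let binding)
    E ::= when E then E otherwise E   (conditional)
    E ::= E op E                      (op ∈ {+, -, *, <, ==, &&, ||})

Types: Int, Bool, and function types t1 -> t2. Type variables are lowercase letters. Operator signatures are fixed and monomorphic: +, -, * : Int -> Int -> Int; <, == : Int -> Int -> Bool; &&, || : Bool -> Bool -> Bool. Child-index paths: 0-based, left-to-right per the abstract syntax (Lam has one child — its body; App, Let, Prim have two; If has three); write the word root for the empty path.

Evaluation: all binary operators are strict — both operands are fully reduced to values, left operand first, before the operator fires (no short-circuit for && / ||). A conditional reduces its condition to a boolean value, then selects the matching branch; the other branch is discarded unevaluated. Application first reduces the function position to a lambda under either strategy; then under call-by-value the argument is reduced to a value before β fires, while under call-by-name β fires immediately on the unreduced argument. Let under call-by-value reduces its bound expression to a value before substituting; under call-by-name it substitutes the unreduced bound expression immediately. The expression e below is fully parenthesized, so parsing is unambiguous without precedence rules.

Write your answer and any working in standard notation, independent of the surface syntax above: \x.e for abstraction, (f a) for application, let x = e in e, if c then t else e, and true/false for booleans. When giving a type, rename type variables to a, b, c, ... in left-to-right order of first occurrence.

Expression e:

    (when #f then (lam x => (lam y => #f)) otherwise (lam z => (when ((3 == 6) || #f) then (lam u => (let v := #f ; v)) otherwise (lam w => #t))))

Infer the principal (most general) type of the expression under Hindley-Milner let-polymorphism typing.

Answer: a -> b -> Bool

Derivation:
  unify Bool ~ Bool
\y._ : b -> Bool
\x._ : a -> b -> Bool
  unify Int ~ Int
  unify Int ~ Int
  unify Bool ~ Bool
  unify Bool ~ Bool
  unify Bool ~ Bool
let v : Bool
v : Bool
\u._ : d -> Bool
\w._ : e -> Bool
  unify d -> Bool ~ e -> Bool
  unify d ~ e
  unify Bool ~ Bool
\z._ : c -> e -> Bool
  unify a -> b -> Bool ~ c -> e -> Bool
  unify a ~ c
  unify b -> Bool ~ e -> Bool
  unify b ~ e
  unify Bool ~ Bool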